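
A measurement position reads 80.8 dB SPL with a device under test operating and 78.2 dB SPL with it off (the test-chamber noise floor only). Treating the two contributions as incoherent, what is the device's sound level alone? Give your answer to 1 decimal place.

Subtract intensities: L_src = 10·log₁₀(10^(L_total/10) − 10^(L_bg/10)).
L_src = 10·log₁₀(10^(80.8/10) − 10^(78.2/10)) = 10·log₁₀(54160000) = 77.3 dB SPL.

77.3 dB SPL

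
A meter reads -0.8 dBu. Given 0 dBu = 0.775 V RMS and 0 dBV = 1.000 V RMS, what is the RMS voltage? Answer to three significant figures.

0.707 V

V = 0.775 V × 10^(-0.8/20).
= 0.775 × 0.9120 = 0.707 V.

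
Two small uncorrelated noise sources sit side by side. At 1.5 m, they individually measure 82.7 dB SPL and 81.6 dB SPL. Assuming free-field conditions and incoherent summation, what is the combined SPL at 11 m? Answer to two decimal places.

Combined at 1.5 m: 10·log₁₀(10^(82.7/10)+10^(81.6/10)) = 85.195 dB SPL.
Then apply −20·log₁₀(11/1.5) = -17.306 dB → 67.89 dB SPL.

67.89 dB SPL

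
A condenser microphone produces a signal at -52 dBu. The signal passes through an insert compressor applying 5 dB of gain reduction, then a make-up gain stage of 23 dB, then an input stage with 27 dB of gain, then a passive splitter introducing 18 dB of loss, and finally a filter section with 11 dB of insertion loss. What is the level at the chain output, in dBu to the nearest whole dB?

-36 dBu

Cascaded gains and losses add directly in dB.
-52 − 5 + 23 + 27 − 18 − 11 = -36 dBu.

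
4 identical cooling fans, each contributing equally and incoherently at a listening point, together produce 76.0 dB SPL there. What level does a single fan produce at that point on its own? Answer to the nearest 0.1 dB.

4 equal incoherent sources add 10·log₁₀(4) = 6.02 dB over one source.
L_one = 76.0 − 6.02 = 70.0 dB SPL.

70.0 dB SPL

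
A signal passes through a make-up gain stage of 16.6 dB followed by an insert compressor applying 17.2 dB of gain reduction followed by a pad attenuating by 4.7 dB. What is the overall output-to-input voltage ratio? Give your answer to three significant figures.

0.543

Net gain = 16.6 + (−17.2) + (−4.7) = -5.3 dB.
Voltage ratio = 10^(-5.3/20) = 0.543.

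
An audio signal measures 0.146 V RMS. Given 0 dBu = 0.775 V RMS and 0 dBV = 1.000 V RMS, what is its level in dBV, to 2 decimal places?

-16.71 dBV

dBV = 20·log₁₀(V / 1.000 V).
20·log₁₀(0.146/1.000) = -16.71 dBV.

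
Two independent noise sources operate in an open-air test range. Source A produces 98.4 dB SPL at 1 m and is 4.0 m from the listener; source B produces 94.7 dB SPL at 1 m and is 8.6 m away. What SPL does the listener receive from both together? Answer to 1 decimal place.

At the listener: L_A = 98.4 − 20·log₁₀(4.0) = 86.36 dB; L_B = 94.7 − 20·log₁₀(8.6) = 76.01 dB.
Combined: 10·log₁₀(10^(86.36/10)+10^(76.01/10)) = 86.7 dB SPL.

86.7 dB SPL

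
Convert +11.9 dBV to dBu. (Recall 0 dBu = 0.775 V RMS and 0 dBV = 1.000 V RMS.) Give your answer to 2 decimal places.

+14.11 dBu

The offset between the scales is 20·log₁₀(0.775/1.000) = −2.214 dB.
So dBu = +11.9 + 2.214 = +14.11 dBu.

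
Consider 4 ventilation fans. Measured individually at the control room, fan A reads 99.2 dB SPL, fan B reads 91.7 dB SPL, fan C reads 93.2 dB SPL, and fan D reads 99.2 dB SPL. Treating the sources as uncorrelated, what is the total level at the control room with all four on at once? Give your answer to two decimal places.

103.05 dB SPL

Add the sources as powers (linear), then convert back to dB:
L_total = 10·log₁₀(10^(99.2/10) + 10^(91.7/10) + 10^(93.2/10) + 10^(99.2/10)) = 10·log₁₀(20204000000) = 103.05 dB SPL.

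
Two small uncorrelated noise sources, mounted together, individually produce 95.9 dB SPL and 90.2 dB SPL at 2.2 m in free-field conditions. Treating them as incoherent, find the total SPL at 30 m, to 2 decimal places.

74.24 dB SPL

Combined at 2.2 m: 10·log₁₀(10^(95.9/10)+10^(90.2/10)) = 96.935 dB SPL.
Then apply −20·log₁₀(30/2.2) = -22.694 dB → 74.24 dB SPL.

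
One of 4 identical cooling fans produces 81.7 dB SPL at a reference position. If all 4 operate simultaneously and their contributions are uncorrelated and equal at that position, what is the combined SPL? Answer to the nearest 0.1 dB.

87.7 dB SPL

4 equal incoherent sources raise the level by 10·log₁₀(4) = 6.02 dB.
L_total = 81.7 + 6.02 = 87.7 dB SPL.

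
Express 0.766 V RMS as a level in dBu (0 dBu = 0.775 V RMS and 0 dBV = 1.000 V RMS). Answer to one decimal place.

dBu = 20·log₁₀(V / 0.775 V).
20·log₁₀(0.766/0.775) = -0.1 dBu.

-0.1 dBu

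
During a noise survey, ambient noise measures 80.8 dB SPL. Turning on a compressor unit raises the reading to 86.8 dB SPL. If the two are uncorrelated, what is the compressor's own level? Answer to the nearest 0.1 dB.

Subtract intensities: L_src = 10·log₁₀(10^(L_total/10) − 10^(L_bg/10)).
L_src = 10·log₁₀(10^(86.8/10) − 10^(80.8/10)) = 10·log₁₀(358400000) = 85.5 dB SPL.

85.5 dB SPL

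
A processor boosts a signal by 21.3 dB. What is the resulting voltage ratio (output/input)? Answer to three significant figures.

Voltage ratio = 10^(dB/20).
10^(21.3/20) = 10^(1.065) = 11.6.

11.6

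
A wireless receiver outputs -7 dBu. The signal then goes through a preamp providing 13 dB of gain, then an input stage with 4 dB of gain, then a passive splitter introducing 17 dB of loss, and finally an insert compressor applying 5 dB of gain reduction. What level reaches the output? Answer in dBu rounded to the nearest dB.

-12 dBu

Cascaded gains and losses add directly in dB.
-7 + 13 + 4 − 17 − 5 = -12 dBu.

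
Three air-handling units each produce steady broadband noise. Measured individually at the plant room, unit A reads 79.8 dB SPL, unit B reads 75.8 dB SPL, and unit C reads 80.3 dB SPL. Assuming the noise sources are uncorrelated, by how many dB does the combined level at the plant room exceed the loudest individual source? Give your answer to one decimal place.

Incoherent sources sum as intensities:
L_total = 10·log₁₀(10^(79.8/10) + 10^(75.8/10) + 10^(80.3/10)) = 83.81 dB SPL.
Excess over the loudest (80.3 dB): 83.81 − 80.3 = 3.5 dB.

3.5 dB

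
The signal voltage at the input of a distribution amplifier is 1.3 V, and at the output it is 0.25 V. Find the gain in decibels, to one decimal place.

For a voltage ratio, dB = 20·log₁₀(V₂/V₁).
20·log₁₀(0.25/1.3) = 20·log₁₀(0.1923) = -14.3 dB.

-14.3 dB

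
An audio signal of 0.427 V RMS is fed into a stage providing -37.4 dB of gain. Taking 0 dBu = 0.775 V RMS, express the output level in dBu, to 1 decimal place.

Input level: 20·log₁₀(0.427/0.775) = -5.18 dBu.
Output: -5.18 − 37.4 = -42.6 dBu.

-42.6 dBu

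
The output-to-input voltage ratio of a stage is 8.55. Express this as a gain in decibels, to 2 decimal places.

Voltage is an amplitude quantity, so gain = 20·log₁₀(V_out/V_in).
20·log₁₀(8.55) = 18.64 dB.

18.64 dB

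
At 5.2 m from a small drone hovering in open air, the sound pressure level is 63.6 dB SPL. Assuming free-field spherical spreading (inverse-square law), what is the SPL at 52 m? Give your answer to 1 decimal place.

Inverse-square spreading gives ΔL = −20·log₁₀(d₂/d₁).
ΔL = −20·log₁₀(52/5.2) = -20.00 dB, so L₂ = 63.6 + (-20.00) = 43.6 dB SPL.

43.6 dB SPL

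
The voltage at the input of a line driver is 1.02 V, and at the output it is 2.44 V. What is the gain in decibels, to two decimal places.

Voltage is an amplitude quantity, so gain = 20·log₁₀(V_out/V_in).
20·log₁₀(2.44/1.02) = 20·log₁₀(2.392) = 7.58 dB.

7.58 dB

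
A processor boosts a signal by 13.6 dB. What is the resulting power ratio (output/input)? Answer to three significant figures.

Power ratio = 10^(dB/10).
10^(13.6/10) = 10^(1.360) = 22.9.

22.9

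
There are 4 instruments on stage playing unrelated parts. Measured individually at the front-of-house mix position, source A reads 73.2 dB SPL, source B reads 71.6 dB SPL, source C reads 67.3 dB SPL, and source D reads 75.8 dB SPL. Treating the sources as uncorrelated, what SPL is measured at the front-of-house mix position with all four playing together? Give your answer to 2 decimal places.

Uncorrelated sources add in intensity (power), not in dB.
L_total = 10·log₁₀(10^(73.2/10) + 10^(71.6/10) + 10^(67.3/10) + 10^(75.8/10)) = 10·log₁₀(78740000) = 78.96 dB SPL.

78.96 dB SPL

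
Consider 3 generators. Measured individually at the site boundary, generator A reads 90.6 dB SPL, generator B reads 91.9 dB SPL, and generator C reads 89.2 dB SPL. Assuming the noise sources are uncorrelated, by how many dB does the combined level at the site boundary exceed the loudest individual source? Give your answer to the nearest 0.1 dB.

3.6 dB

Uncorrelated sources add in intensity (power), not in dB.
L_total = 10·log₁₀(10^(90.6/10) + 10^(91.9/10) + 10^(89.2/10)) = 95.48 dB SPL.
Excess over the loudest (91.9 dB): 95.48 − 91.9 = 3.6 dB.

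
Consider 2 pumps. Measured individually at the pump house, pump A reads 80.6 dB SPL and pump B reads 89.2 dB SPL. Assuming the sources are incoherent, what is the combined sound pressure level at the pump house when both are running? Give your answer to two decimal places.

89.76 dB SPL

Add the sources as powers (linear), then convert back to dB:
L_total = 10·log₁₀(10^(80.6/10) + 10^(89.2/10)) = 10·log₁₀(946600000) = 89.76 dB SPL.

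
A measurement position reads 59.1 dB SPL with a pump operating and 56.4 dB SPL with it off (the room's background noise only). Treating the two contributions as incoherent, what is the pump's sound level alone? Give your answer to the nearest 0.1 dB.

Background correction is a power subtraction:
L_src = 10·log₁₀(10^(59.1/10) − 10^(56.4/10)) = 10·log₁₀(376300) = 55.8 dB SPL.

55.8 dB SPL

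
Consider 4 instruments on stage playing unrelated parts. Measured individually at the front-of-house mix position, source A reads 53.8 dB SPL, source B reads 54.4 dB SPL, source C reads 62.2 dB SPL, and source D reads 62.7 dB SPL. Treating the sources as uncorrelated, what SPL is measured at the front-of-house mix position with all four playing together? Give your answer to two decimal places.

66.06 dB SPL

Uncorrelated sources add in intensity (power), not in dB.
L_total = 10·log₁₀(10^(53.8/10) + 10^(54.4/10) + 10^(62.2/10) + 10^(62.7/10)) = 10·log₁₀(4037000) = 66.06 dB SPL.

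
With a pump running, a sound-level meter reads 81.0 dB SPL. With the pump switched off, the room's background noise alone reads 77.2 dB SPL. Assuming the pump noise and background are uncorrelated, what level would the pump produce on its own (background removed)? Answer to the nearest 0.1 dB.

Remove the background by subtracting linear intensities:
L_src = 10·log₁₀(10^(81.0/10) − 10^(77.2/10)) = 10·log₁₀(73410000) = 78.7 dB SPL.

78.7 dB SPL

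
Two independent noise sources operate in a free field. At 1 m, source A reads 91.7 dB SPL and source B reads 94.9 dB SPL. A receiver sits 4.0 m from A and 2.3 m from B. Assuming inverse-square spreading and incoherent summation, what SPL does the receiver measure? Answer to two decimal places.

At the listener: L_A = 91.7 − 20·log₁₀(4.0) = 79.659 dB; L_B = 94.9 − 20·log₁₀(2.3) = 87.665 dB.
Combined: 10·log₁₀(10^(79.659/10)+10^(87.665/10)) = 88.30 dB SPL.

88.30 dB SPL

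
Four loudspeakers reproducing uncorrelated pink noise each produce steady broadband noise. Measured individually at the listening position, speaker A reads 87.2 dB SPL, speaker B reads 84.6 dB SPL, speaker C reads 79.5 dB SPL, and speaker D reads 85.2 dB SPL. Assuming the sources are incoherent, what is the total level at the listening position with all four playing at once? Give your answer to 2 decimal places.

Add the sources as powers (linear), then convert back to dB:
L_total = 10·log₁₀(10^(87.2/10) + 10^(84.6/10) + 10^(79.5/10) + 10^(85.2/10)) = 10·log₁₀(1233000000) = 90.91 dB SPL.

90.91 dB SPL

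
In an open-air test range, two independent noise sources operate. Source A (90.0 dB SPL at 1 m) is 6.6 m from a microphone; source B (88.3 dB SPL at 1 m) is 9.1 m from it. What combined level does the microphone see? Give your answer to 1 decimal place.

74.9 dB SPL

At the listener: L_A = 90.0 − 20·log₁₀(6.6) = 73.61 dB; L_B = 88.3 − 20·log₁₀(9.1) = 69.12 dB.
Combined: 10·log₁₀(10^(73.61/10)+10^(69.12/10)) = 74.9 dB SPL.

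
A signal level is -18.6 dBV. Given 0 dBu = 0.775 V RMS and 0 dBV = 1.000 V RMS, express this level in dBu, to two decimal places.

-16.39 dBu

The offset between the scales is 20·log₁₀(0.775/1.000) = −2.214 dB.
So dBu = -18.6 + 2.214 = -16.39 dBu.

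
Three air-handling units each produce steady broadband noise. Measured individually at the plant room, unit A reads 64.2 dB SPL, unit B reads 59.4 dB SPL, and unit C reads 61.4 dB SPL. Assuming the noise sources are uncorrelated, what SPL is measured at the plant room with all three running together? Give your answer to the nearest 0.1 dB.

Incoherent sources sum as intensities:
L_total = 10·log₁₀(10^(64.2/10) + 10^(59.4/10) + 10^(61.4/10)) = 10·log₁₀(4882000) = 66.9 dB SPL.

66.9 dB SPL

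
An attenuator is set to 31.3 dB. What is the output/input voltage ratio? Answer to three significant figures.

Voltage ratio = 10^(dB/20).
10^(-31.3/20) = 10^(-1.565) = 0.0272.

0.0272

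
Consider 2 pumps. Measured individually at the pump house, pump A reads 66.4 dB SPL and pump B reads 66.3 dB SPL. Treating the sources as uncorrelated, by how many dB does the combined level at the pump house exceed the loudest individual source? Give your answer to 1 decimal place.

Incoherent sources sum as intensities:
L_total = 10·log₁₀(10^(66.4/10) + 10^(66.3/10)) = 69.36 dB SPL.
Excess over the loudest (66.4 dB): 69.36 − 66.4 = 3.0 dB.

3.0 dB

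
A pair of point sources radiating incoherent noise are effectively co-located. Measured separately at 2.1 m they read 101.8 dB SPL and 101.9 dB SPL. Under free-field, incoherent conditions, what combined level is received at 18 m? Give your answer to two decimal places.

86.20 dB SPL

Combined at 2.1 m: 10·log₁₀(10^(101.8/10)+10^(101.9/10)) = 104.861 dB SPL.
Then apply −20·log₁₀(18/2.1) = -18.661 dB → 86.20 dB SPL.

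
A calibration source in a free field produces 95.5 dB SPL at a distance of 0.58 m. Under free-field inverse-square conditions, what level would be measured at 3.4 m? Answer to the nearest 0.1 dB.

For a point source in a free field, ΔL = −20·log₁₀(d₂/d₁).
ΔL = −20·log₁₀(3.4/0.58) = -15.36 dB, so L₂ = 95.5 + (-15.36) = 80.1 dB SPL.

80.1 dB SPL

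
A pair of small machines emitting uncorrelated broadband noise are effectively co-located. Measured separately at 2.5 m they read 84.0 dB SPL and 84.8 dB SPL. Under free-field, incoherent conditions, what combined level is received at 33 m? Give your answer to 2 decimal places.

65.02 dB SPL

Combined at 2.5 m: 10·log₁₀(10^(84.0/10)+10^(84.8/10)) = 87.429 dB SPL.
Then apply −20·log₁₀(33/2.5) = -22.411 dB → 65.02 dB SPL.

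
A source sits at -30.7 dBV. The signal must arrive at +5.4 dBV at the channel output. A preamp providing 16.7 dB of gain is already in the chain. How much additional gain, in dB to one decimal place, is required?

The required make-up gain is the shortfall in the dB sum.
G = +5.4 − (-30.7) − 16.7 = 19.4 dB.

19.4 dB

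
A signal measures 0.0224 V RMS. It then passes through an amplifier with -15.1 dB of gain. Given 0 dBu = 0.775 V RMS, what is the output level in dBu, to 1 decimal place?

-45.9 dBu

Input level: 20·log₁₀(0.0224/0.775) = -30.78 dBu.
Output: -30.78 − 15.1 = -45.9 dBu.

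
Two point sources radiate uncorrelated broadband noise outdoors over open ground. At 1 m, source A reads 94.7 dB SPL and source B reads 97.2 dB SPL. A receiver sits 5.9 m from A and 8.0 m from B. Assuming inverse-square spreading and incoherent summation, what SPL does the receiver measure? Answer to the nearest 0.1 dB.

At the listener: L_A = 94.7 − 20·log₁₀(5.9) = 79.28 dB; L_B = 97.2 − 20·log₁₀(8.0) = 79.14 dB.
Combined: 10·log₁₀(10^(79.28/10)+10^(79.14/10)) = 82.2 dB SPL.

82.2 dB SPL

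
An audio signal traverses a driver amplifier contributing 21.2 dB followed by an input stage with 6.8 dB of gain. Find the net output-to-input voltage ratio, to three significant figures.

Net gain = 21.2 + 6.8 = 28.0 dB.
Voltage ratio = 10^(28.0/20) = 25.1.

25.1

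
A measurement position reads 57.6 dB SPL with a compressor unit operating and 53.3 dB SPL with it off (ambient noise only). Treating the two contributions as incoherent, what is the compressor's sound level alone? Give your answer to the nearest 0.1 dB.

Remove the background by subtracting linear intensities:
L_src = 10·log₁₀(10^(57.6/10) − 10^(53.3/10)) = 10·log₁₀(361600) = 55.6 dB SPL.

55.6 dB SPL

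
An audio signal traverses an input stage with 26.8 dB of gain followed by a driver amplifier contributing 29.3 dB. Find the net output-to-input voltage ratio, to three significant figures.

638

Net gain = 26.8 + 29.3 = 56.1 dB.
Voltage ratio = 10^(56.1/20) = 638.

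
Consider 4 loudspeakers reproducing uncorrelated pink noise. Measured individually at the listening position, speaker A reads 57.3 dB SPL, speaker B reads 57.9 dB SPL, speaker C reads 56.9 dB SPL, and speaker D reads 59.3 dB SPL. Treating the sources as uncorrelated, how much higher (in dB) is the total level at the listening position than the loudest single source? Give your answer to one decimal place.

4.7 dB

Uncorrelated sources add in intensity (power), not in dB.
L_total = 10·log₁₀(10^(57.3/10) + 10^(57.9/10) + 10^(56.9/10) + 10^(59.3/10)) = 63.97 dB SPL.
Excess over the loudest (59.3 dB): 63.97 − 59.3 = 4.7 dB.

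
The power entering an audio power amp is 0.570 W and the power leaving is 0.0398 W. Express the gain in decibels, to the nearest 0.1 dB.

-11.6 dB

For a power ratio, dB = 10·log₁₀(P₂/P₁).
10·log₁₀(0.0398/0.570) = 10·log₁₀(0.06982) = -11.6 dB.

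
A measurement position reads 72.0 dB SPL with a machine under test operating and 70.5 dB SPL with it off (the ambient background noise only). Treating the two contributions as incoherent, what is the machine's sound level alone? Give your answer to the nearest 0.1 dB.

Remove the background by subtracting linear intensities:
L_src = 10·log₁₀(10^(72.0/10) − 10^(70.5/10)) = 10·log₁₀(4629000) = 66.7 dB SPL.

66.7 dB SPL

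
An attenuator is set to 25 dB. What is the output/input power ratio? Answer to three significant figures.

0.00316

Power ratio = 10^(dB/10).
10^(-25/10) = 10^(-2.500) = 0.00316.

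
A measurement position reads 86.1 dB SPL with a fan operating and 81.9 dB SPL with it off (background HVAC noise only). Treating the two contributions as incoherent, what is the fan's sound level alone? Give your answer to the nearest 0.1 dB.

Subtract intensities: L_src = 10·log₁₀(10^(L_total/10) − 10^(L_bg/10)).
L_src = 10·log₁₀(10^(86.1/10) − 10^(81.9/10)) = 10·log₁₀(252500000) = 84.0 dB SPL.

84.0 dB SPL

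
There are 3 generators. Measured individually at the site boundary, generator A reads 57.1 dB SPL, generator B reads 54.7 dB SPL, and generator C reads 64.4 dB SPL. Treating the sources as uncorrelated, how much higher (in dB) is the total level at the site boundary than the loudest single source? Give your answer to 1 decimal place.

1.1 dB

Uncorrelated sources add in intensity (power), not in dB.
L_total = 10·log₁₀(10^(57.1/10) + 10^(54.7/10) + 10^(64.4/10)) = 65.52 dB SPL.
Excess over the loudest (64.4 dB): 65.52 − 64.4 = 1.1 dB.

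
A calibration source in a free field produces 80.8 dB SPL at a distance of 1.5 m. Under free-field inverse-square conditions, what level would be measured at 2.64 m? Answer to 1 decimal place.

75.9 dB SPL

Inverse-square spreading gives ΔL = −20·log₁₀(d₂/d₁).
ΔL = −20·log₁₀(2.64/1.5) = -4.91 dB, so L₂ = 80.8 + (-4.91) = 75.9 dB SPL.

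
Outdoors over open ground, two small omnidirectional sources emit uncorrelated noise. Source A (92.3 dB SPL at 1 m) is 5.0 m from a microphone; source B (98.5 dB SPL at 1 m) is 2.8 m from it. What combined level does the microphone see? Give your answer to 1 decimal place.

At the listener: L_A = 92.3 − 20·log₁₀(5.0) = 78.32 dB; L_B = 98.5 − 20·log₁₀(2.8) = 89.56 dB.
Combined: 10·log₁₀(10^(78.32/10)+10^(89.56/10)) = 89.9 dB SPL.

89.9 dB SPL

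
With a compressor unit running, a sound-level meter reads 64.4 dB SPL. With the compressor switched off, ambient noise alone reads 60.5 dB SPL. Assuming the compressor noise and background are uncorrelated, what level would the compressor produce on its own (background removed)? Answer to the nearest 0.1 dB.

62.1 dB SPL

Remove the background by subtracting linear intensities:
L_src = 10·log₁₀(10^(64.4/10) − 10^(60.5/10)) = 10·log₁₀(1632000) = 62.1 dB SPL.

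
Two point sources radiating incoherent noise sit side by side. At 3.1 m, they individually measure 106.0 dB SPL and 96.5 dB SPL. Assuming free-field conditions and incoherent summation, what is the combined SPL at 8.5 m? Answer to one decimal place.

97.7 dB SPL

Combined at 3.1 m: 10·log₁₀(10^(106.0/10)+10^(96.5/10)) = 106.46 dB SPL.
Then apply −20·log₁₀(8.5/3.1) = -8.76 dB → 97.7 dB SPL.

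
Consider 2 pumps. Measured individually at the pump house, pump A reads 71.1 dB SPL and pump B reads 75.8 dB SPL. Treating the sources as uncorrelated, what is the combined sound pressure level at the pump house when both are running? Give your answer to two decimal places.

Incoherent sources sum as intensities:
L_total = 10·log₁₀(10^(71.1/10) + 10^(75.8/10)) = 10·log₁₀(50900000) = 77.07 dB SPL.

77.07 dB SPL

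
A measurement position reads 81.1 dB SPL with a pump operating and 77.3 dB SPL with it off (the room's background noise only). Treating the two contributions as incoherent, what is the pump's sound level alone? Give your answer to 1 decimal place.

78.8 dB SPL

Remove the background by subtracting linear intensities:
L_src = 10·log₁₀(10^(81.1/10) − 10^(77.3/10)) = 10·log₁₀(75120000) = 78.8 dB SPL.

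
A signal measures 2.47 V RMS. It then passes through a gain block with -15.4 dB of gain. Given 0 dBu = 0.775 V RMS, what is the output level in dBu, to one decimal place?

-5.3 dBu

Input level: 20·log₁₀(2.47/0.775) = 10.07 dBu.
Output: 10.07 − 15.4 = -5.3 dBu.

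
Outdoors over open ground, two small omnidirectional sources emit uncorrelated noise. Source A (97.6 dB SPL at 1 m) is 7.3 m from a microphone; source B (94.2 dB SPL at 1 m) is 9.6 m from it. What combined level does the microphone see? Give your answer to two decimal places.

At the listener: L_A = 97.6 − 20·log₁₀(7.3) = 80.334 dB; L_B = 94.2 − 20·log₁₀(9.6) = 74.555 dB.
Combined: 10·log₁₀(10^(80.334/10)+10^(74.555/10)) = 81.35 dB SPL.

81.35 dB SPL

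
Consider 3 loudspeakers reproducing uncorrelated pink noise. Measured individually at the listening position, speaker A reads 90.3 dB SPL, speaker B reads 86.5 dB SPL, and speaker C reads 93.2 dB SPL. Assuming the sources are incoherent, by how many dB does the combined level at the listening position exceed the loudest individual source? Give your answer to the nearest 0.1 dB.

2.4 dB

Incoherent sources sum as intensities:
L_total = 10·log₁₀(10^(90.3/10) + 10^(86.5/10) + 10^(93.2/10)) = 95.57 dB SPL.
Excess over the loudest (93.2 dB): 95.57 − 93.2 = 2.4 dB.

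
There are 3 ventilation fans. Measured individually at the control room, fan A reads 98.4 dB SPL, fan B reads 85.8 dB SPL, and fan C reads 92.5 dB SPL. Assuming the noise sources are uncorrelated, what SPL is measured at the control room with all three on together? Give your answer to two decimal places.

Incoherent sources sum as intensities:
L_total = 10·log₁₀(10^(98.4/10) + 10^(85.8/10) + 10^(92.5/10)) = 10·log₁₀(9077000000) = 99.58 dB SPL.

99.58 dB SPL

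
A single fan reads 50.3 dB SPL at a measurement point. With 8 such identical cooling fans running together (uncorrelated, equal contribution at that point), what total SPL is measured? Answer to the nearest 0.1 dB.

8 equal incoherent sources raise the level by 10·log₁₀(8) = 9.03 dB.
L_total = 50.3 + 9.03 = 59.3 dB SPL.

59.3 dB SPL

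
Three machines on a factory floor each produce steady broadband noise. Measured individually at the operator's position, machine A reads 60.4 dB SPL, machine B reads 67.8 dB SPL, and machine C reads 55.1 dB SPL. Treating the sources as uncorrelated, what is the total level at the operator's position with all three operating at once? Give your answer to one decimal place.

Uncorrelated sources add in intensity (power), not in dB.
L_total = 10·log₁₀(10^(60.4/10) + 10^(67.8/10) + 10^(55.1/10)) = 10·log₁₀(7446000) = 68.7 dB SPL.

68.7 dB SPL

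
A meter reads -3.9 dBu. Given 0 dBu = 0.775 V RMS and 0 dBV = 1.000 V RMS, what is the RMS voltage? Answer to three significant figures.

0.495 V

V = 0.775 V × 10^(-3.9/20).
= 0.775 × 0.6383 = 0.495 V.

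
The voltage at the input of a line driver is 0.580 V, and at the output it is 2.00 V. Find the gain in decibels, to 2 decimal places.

Voltage is an amplitude quantity, so gain = 20·log₁₀(V_out/V_in).
20·log₁₀(2.00/0.580) = 20·log₁₀(3.448) = 10.75 dB.

10.75 dB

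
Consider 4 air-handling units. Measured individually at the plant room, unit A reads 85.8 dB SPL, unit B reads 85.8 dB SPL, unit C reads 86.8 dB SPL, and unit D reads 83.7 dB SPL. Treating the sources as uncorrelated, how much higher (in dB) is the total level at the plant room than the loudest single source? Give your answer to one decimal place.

Incoherent sources sum as intensities:
L_total = 10·log₁₀(10^(85.8/10) + 10^(85.8/10) + 10^(86.8/10) + 10^(83.7/10)) = 91.68 dB SPL.
Excess over the loudest (86.8 dB): 91.68 − 86.8 = 4.9 dB.

4.9 dB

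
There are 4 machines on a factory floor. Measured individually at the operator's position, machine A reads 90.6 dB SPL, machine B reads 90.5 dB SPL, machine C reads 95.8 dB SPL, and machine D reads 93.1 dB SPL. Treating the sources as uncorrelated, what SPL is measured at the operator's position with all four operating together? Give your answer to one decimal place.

99.1 dB SPL

Incoherent sources sum as intensities:
L_total = 10·log₁₀(10^(90.6/10) + 10^(90.5/10) + 10^(95.8/10) + 10^(93.1/10)) = 10·log₁₀(8114000000) = 99.1 dB SPL.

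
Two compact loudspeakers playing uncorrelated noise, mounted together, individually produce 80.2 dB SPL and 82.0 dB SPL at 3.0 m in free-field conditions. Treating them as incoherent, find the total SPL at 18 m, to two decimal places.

Combined at 3.0 m: 10·log₁₀(10^(80.2/10)+10^(82.0/10)) = 84.203 dB SPL.
Then apply −20·log₁₀(18/3.0) = -15.563 dB → 68.64 dB SPL.

68.64 dB SPL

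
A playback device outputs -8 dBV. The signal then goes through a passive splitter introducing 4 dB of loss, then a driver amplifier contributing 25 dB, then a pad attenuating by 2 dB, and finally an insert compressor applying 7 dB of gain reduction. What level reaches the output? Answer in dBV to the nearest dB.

+4 dBV

In dB, series stages simply add:
-8 − 4 + 25 − 2 − 7 = +4 dBV.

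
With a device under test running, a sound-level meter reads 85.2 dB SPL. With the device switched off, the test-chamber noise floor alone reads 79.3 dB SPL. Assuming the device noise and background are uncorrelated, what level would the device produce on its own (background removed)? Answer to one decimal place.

Remove the background by subtracting linear intensities:
L_src = 10·log₁₀(10^(85.2/10) − 10^(79.3/10)) = 10·log₁₀(246000000) = 83.9 dB SPL.

83.9 dB SPL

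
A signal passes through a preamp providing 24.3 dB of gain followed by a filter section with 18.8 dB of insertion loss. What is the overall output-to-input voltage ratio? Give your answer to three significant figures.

1.88

Net gain = 24.3 + (−18.8) = 5.5 dB.
Voltage ratio = 10^(5.5/20) = 1.88.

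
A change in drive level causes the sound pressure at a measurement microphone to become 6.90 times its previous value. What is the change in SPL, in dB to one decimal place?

16.8 dB

Sound pressure is an amplitude quantity: ΔL = 20·log₁₀(p₂/p₁).
20·log₁₀(6.90) = 16.8 dB.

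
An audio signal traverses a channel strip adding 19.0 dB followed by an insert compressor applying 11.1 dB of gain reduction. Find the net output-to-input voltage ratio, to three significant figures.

Net gain = 19.0 + (−11.1) = 7.9 dB.
Voltage ratio = 10^(7.9/20) = 2.48.

2.48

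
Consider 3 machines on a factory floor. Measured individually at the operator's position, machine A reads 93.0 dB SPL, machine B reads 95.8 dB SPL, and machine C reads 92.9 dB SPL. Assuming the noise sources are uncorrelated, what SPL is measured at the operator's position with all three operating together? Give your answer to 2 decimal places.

98.89 dB SPL

Incoherent sources sum as intensities:
L_total = 10·log₁₀(10^(93.0/10) + 10^(95.8/10) + 10^(92.9/10)) = 10·log₁₀(7747000000) = 98.89 dB SPL.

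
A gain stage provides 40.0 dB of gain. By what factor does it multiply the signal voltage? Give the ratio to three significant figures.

Voltage ratio = 10^(dB/20).
10^(40.0/20) = 10^(2.000) = 100.

100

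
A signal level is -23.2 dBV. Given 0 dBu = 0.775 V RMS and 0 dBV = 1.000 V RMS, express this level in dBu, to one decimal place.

The offset between the scales is 20·log₁₀(0.775/1.000) = −2.214 dB.
So dBu = -23.2 + 2.214 = -21.0 dBu.

-21.0 dBu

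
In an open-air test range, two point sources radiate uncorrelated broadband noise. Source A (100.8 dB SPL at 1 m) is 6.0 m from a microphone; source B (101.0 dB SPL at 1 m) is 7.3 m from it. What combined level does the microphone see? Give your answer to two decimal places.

87.56 dB SPL

At the listener: L_A = 100.8 − 20·log₁₀(6.0) = 85.237 dB; L_B = 101.0 − 20·log₁₀(7.3) = 83.734 dB.
Combined: 10·log₁₀(10^(85.237/10)+10^(83.734/10)) = 87.56 dB SPL.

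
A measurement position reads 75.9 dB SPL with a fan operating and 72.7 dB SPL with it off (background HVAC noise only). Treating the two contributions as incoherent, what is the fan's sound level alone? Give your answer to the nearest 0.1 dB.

73.1 dB SPL

Remove the background by subtracting linear intensities:
L_src = 10·log₁₀(10^(75.9/10) − 10^(72.7/10)) = 10·log₁₀(20280000) = 73.1 dB SPL.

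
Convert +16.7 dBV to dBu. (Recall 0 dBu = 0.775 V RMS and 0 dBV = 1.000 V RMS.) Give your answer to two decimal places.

The offset between the scales is 20·log₁₀(0.775/1.000) = −2.214 dB.
So dBu = +16.7 + 2.214 = +18.91 dBu.

+18.91 dBu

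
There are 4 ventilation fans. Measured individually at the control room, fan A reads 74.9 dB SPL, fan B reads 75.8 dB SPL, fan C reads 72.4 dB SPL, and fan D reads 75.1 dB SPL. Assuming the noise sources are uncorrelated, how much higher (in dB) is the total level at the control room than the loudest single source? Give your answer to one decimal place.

Incoherent sources sum as intensities:
L_total = 10·log₁₀(10^(74.9/10) + 10^(75.8/10) + 10^(72.4/10) + 10^(75.1/10)) = 80.74 dB SPL.
Excess over the loudest (75.8 dB): 80.74 − 75.8 = 4.9 dB.

4.9 dB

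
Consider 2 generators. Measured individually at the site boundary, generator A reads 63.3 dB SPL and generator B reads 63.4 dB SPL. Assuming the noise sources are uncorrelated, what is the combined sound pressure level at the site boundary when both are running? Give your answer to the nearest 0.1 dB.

66.4 dB SPL

Incoherent sources sum as intensities:
L_total = 10·log₁₀(10^(63.3/10) + 10^(63.4/10)) = 10·log₁₀(4326000) = 66.4 dB SPL.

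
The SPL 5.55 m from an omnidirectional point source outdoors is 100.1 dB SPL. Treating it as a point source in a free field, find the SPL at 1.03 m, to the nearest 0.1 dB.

114.7 dB SPL

Inverse-square spreading gives ΔL = −20·log₁₀(d₂/d₁).
ΔL = −20·log₁₀(1.03/5.55) = 14.63 dB, so L₂ = 100.1 + (14.63) = 114.7 dB SPL.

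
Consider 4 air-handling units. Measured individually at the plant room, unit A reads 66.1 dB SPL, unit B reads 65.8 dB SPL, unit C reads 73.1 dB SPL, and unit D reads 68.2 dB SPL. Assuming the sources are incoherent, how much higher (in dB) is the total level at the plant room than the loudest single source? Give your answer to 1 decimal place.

2.3 dB

Incoherent sources sum as intensities:
L_total = 10·log₁₀(10^(66.1/10) + 10^(65.8/10) + 10^(73.1/10) + 10^(68.2/10)) = 75.43 dB SPL.
Excess over the loudest (73.1 dB): 75.43 − 73.1 = 2.3 dB.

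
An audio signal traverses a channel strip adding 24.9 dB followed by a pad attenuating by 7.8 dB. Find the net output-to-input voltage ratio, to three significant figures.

Net gain = 24.9 + (−7.8) = 17.1 dB.
Voltage ratio = 10^(17.1/20) = 7.16.

7.16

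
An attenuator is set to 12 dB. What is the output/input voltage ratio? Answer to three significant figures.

Voltage ratio = 10^(dB/20).
10^(-12/20) = 10^(-0.6000) = 0.251.

0.251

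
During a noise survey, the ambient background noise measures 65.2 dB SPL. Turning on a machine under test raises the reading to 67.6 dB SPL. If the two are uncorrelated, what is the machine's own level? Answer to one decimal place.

63.9 dB SPL

Remove the background by subtracting linear intensities:
L_src = 10·log₁₀(10^(67.6/10) − 10^(65.2/10)) = 10·log₁₀(2443000) = 63.9 dB SPL.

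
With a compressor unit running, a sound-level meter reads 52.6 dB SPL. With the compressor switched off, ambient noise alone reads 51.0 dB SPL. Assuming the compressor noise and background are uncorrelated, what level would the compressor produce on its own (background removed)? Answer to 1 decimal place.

47.5 dB SPL

Remove the background by subtracting linear intensities:
L_src = 10·log₁₀(10^(52.6/10) − 10^(51.0/10)) = 10·log₁₀(56080) = 47.5 dB SPL.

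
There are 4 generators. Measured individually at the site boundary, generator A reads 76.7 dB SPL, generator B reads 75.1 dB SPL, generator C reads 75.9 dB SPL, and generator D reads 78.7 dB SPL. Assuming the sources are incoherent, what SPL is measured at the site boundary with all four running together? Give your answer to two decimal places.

82.84 dB SPL

Add the sources as powers (linear), then convert back to dB:
L_total = 10·log₁₀(10^(76.7/10) + 10^(75.1/10) + 10^(75.9/10) + 10^(78.7/10)) = 10·log₁₀(192200000) = 82.84 dB SPL.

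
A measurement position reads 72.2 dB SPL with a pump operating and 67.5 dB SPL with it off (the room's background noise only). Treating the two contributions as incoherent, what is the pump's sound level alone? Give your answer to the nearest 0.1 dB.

Remove the background by subtracting linear intensities:
L_src = 10·log₁₀(10^(72.2/10) − 10^(67.5/10)) = 10·log₁₀(10970000) = 70.4 dB SPL.

70.4 dB SPL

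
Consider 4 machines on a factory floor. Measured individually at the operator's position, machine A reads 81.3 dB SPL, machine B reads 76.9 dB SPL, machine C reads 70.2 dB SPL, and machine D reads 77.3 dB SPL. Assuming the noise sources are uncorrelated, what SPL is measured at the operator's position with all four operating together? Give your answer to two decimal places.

Incoherent sources sum as intensities:
L_total = 10·log₁₀(10^(81.3/10) + 10^(76.9/10) + 10^(70.2/10) + 10^(77.3/10)) = 10·log₁₀(248000000) = 83.95 dB SPL.

83.95 dB SPL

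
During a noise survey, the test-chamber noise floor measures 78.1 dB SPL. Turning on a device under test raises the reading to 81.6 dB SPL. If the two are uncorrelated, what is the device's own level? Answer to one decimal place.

79.0 dB SPL

Subtract intensities: L_src = 10·log₁₀(10^(L_total/10) − 10^(L_bg/10)).
L_src = 10·log₁₀(10^(81.6/10) − 10^(78.1/10)) = 10·log₁₀(79980000) = 79.0 dB SPL.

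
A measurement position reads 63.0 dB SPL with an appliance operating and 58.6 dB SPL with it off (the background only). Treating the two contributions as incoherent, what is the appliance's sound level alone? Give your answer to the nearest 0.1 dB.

Background correction is a power subtraction:
L_src = 10·log₁₀(10^(63.0/10) − 10^(58.6/10)) = 10·log₁₀(1271000) = 61.0 dB SPL.

61.0 dB SPL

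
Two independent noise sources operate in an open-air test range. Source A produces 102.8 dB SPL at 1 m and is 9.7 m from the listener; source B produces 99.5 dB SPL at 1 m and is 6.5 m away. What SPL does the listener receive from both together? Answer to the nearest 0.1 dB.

86.2 dB SPL

At the listener: L_A = 102.8 − 20·log₁₀(9.7) = 83.06 dB; L_B = 99.5 − 20·log₁₀(6.5) = 83.24 dB.
Combined: 10·log₁₀(10^(83.06/10)+10^(83.24/10)) = 86.2 dB SPL.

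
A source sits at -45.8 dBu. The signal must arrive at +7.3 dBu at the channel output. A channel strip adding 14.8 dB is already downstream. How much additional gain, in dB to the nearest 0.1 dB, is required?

38.3 dB

The required make-up gain is the shortfall in the dB sum.
G = +7.3 − (-45.8) − 14.8 = 38.3 dB.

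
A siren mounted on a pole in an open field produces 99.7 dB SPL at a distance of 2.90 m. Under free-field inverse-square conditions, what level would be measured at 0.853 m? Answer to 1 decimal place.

110.3 dB SPL

Free-field point source: level drops by 20·log₁₀ of the distance ratio.
ΔL = −20·log₁₀(0.853/2.90) = 10.63 dB, so L₂ = 99.7 + (10.63) = 110.3 dB SPL.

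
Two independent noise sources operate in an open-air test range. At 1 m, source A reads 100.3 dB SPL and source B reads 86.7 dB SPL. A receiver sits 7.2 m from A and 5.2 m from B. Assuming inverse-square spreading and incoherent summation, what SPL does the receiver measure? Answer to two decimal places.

83.50 dB SPL

At the listener: L_A = 100.3 − 20·log₁₀(7.2) = 83.153 dB; L_B = 86.7 − 20·log₁₀(5.2) = 72.380 dB.
Combined: 10·log₁₀(10^(83.153/10)+10^(72.380/10)) = 83.50 dB SPL.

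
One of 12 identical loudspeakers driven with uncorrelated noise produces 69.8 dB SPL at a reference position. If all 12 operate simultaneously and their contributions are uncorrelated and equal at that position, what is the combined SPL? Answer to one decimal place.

80.6 dB SPL

12 equal incoherent sources raise the level by 10·log₁₀(12) = 10.79 dB.
L_total = 69.8 + 10.79 = 80.6 dB SPL.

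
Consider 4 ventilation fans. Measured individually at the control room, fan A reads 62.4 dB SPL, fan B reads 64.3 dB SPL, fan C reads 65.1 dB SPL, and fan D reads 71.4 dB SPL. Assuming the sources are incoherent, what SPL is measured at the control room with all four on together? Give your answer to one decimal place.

73.3 dB SPL

Uncorrelated sources add in intensity (power), not in dB.
L_total = 10·log₁₀(10^(62.4/10) + 10^(64.3/10) + 10^(65.1/10) + 10^(71.4/10)) = 10·log₁₀(21470000) = 73.3 dB SPL.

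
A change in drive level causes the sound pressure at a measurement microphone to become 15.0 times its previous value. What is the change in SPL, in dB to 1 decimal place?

SPL change from a pressure ratio uses the 20·log₁₀ form:
20·log₁₀(15.0) = 23.5 dB.

23.5 dB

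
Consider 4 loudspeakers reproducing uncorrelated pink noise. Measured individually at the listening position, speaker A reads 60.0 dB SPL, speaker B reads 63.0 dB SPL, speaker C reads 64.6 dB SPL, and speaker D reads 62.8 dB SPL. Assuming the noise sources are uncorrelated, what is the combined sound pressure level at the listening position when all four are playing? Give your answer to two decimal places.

Add the sources as powers (linear), then convert back to dB:
L_total = 10·log₁₀(10^(60.0/10) + 10^(63.0/10) + 10^(64.6/10) + 10^(62.8/10)) = 10·log₁₀(7785000) = 68.91 dB SPL.

68.91 dB SPL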